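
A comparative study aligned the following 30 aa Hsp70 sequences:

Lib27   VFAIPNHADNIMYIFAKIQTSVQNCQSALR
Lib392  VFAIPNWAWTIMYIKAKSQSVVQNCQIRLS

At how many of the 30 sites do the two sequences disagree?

The sequences differ at positions 7 (H/W), 9 (D/W), 10 (N/T), 15 (F/K), 18 (I/S), 20 (T/S), 21 (S/V), 27 (S/I), 28 (A/R), 30 (R/S).
That gives 10 mismatches out of 30 aligned sites, so the Hamming distance is 10.

10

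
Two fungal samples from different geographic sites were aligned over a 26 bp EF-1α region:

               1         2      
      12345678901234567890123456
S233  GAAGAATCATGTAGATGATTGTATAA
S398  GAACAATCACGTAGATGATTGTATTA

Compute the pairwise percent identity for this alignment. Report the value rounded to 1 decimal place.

Mismatches occur at site 4 (G/C), site 10 (T/C), site 25 (A/T).
23 of the 26 sites match, so the percent identity is 23/26 × 100 = 88.5%.

88.5%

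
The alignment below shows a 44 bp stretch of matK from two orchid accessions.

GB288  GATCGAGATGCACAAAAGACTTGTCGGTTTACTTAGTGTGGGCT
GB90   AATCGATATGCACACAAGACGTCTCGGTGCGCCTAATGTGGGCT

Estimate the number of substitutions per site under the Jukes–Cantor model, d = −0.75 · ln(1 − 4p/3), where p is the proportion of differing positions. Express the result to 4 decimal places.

0.2708

The sequences differ at positions 1 (G/A), 7 (G/T), 15 (A/C), 21 (T/G), 23 (G/C), 29 (T/G), 30 (T/C), 31 (A/G), 33 (T/C), 36 (G/A).
p = 10/44 = 0.227273.
d = −0.75 · ln(1 − (4/3)·0.227273) = −0.75 · ln(0.696969) = −0.75 · (-0.361014) = 0.2708.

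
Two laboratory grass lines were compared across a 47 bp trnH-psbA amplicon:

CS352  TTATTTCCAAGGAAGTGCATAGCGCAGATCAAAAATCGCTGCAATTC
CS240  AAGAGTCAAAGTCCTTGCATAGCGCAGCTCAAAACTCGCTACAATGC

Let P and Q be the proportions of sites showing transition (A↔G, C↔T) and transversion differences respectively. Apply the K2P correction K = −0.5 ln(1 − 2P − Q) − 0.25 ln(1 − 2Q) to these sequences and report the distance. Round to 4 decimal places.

0.3867

Mismatches occur at site 1 (T↔A, transversion), site 2 (T↔A, transversion), site 3 (A↔G, transition), site 4 (T↔A, transversion), site 5 (T↔G, transversion), site 8 (C↔A, transversion), site 12 (G↔T, transversion), site 13 (A↔C, transversion), site 14 (A↔C, transversion), site 15 (G↔T, transversion), site 28 (A↔C, transversion), site 35 (A↔C, transversion), site 41 (G↔A, transition), site 46 (T↔G, transversion).
Of the 14 differences, 2 transitions and 12 transversions over 47 sites: P = 2/47 = 0.042553, Q = 12/47 = 0.255319.
d = −0.5·ln(0.659575) − 0.25·ln(0.489362) = −0.5·(-0.416160) − 0.25·(-0.714653) = 0.3867.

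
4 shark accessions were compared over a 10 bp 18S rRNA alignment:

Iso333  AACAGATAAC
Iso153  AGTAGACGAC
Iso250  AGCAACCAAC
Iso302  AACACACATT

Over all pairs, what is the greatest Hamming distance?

6

Pairwise Hamming distances:
  Iso333 vs Iso153: 4
  Iso333 vs Iso250: 4
  Iso333 vs Iso302: 4
  Iso153 vs Iso250: 4
  Iso153 vs Iso302: 6
  Iso250 vs Iso302: 5
The largest is 6, between Iso153 and Iso302.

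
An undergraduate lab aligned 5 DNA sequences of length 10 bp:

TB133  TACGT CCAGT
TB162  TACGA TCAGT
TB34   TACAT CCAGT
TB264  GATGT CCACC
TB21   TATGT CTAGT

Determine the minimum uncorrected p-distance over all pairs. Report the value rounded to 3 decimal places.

Pairwise Hamming distances:
  TB133 vs TB162: 2
  TB133 vs TB34: 1
  TB133 vs TB264: 4
  TB133 vs TB21: 2
  TB162 vs TB34: 3
  TB162 vs TB264: 6
  TB162 vs TB21: 4
  TB34 vs TB264: 5
  TB34 vs TB21: 3
  TB264 vs TB21: 4
The smallest is 1 mismatch, between TB133 and TB34; p = 1/10 = 0.100.

0.100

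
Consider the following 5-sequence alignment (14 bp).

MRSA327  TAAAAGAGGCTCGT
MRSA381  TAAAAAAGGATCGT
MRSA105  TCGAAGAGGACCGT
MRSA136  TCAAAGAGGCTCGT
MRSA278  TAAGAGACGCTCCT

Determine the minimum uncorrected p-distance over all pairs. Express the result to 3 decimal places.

0.071

Pairwise Hamming distances:
  MRSA327 vs MRSA381: 2
  MRSA327 vs MRSA105: 4
  MRSA327 vs MRSA136: 1
  MRSA327 vs MRSA278: 3
  MRSA381 vs MRSA105: 4
  MRSA381 vs MRSA136: 3
  MRSA381 vs MRSA278: 5
  MRSA105 vs MRSA136: 3
  MRSA105 vs MRSA278: 7
  MRSA136 vs MRSA278: 4
The smallest is 1 mismatch, between MRSA327 and MRSA136; p = 1/14 = 0.071.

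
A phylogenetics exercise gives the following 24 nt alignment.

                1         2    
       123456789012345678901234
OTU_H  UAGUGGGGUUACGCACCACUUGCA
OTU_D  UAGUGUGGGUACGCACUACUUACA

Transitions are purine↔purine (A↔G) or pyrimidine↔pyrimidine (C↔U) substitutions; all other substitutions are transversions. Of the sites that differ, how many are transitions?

2

Mismatches occur at site 6 (G↔U, transversion), site 9 (U↔G, transversion), site 17 (C↔U, transition), site 22 (G↔A, transition).
Of the 4 differences, 2 transitions and 2 transversions, so the answer is 2.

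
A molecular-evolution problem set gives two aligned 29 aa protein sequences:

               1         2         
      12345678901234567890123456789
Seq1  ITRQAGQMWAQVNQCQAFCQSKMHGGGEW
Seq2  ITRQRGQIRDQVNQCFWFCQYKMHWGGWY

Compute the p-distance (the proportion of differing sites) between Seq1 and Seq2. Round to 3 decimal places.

0.345

Differing sites — 5:A/R; 8:M/I; 9:W/R; 10:A/D; 16:Q/F; 17:A/W; 21:S/Y; 25:G/W; 28:E/W; 29:W/Y.
There are 10 differences over 29 sites, so p = 10/29 = 0.345.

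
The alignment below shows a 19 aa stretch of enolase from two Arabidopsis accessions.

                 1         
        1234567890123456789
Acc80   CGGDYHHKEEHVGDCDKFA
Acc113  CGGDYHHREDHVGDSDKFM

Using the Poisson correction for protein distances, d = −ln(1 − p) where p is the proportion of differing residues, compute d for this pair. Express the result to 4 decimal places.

Differing sites — 8:K/R; 10:E/D; 15:C/S; 19:A/M.
p = 4/19 = 0.210526.
d = −ln(1 − 0.210526) = −ln(0.789474) = 0.2364.

0.2364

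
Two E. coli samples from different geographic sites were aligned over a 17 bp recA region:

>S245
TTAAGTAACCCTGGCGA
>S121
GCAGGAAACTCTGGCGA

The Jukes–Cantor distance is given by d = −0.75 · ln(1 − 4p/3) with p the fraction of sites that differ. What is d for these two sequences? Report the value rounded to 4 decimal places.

0.3734

Mismatches occur at site 1 (T/G), site 2 (T/C), site 4 (A/G), site 6 (T/A), site 10 (C/T).
p = 5/17 = 0.294118.
d = −0.75 · ln(1 − (4/3)·0.294118) = −0.75 · ln(0.607843) = −0.75 · (-0.497839) = 0.3734.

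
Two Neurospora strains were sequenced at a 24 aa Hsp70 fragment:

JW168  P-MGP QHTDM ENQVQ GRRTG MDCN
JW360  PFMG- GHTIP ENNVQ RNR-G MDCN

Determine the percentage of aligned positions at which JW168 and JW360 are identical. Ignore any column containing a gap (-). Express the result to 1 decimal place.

71.4%

Excluding the 3 gap columns leaves 21 comparable sites.
The sequences differ at positions 6 (Q/G), 9 (D/I), 10 (M/P), 13 (Q/N), 16 (G/R), 17 (R/N).
15 of the 21 comparable sites match, so the percent identity is 15/21 × 100 = 71.4%.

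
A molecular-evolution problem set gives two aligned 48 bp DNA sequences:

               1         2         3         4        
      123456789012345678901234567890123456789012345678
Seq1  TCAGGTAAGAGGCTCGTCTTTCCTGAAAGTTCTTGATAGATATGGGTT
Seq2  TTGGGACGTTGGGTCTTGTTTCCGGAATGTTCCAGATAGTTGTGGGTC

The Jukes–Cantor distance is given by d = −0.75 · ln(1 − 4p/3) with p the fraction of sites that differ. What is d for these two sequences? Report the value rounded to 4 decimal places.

The sequences differ at positions 2 (C/T), 3 (A/G), 6 (T/A), 7 (A/C), 8 (A/G), 9 (G/T), 10 (A/T), 13 (C/G), 16 (G/T), 18 (C/G), 24 (T/G), 28 (A/T), 33 (T/C), 34 (T/A), 40 (A/T), 42 (A/G), 48 (T/C).
p = 17/48 = 0.354167.
d = −0.75 · ln(1 − (4/3)·0.354167) = −0.75 · ln(0.527777) = −0.75 · (-0.639081) = 0.4793.

0.4793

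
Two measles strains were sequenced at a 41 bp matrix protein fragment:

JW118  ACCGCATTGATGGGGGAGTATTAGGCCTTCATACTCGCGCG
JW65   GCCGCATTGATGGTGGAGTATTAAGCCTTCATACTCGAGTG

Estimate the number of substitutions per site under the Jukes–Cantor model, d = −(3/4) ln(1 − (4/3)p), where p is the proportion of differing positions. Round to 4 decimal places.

0.1331

Mismatches occur at site 1 (A/G), site 14 (G/T), site 24 (G/A), site 38 (C/A), site 40 (C/T).
p = 5/41 = 0.121951.
d = −0.75 · ln(1 − (4/3)·0.121951) = −0.75 · ln(0.837399) = −0.75 · (-0.177455) = 0.1331.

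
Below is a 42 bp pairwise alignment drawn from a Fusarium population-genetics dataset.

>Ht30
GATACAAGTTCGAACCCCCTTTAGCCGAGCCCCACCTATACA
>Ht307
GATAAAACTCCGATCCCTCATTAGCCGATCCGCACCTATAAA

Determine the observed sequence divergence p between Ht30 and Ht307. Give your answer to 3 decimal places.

Mismatches occur at site 5 (C→A), site 8 (G→C), site 10 (T→C), site 14 (A→T), site 18 (C→T), site 20 (T→A), site 29 (G→T), site 32 (C→G), site 41 (C→A).
There are 9 differences over 42 sites, so p = 9/42 = 0.214.

0.214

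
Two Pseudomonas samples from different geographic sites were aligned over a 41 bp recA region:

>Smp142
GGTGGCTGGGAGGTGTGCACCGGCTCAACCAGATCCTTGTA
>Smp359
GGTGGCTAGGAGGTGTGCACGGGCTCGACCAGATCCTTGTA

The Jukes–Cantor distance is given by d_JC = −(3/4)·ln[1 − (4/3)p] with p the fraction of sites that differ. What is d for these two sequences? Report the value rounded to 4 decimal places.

Differing sites — 8:G/A; 21:C/G; 27:A/G.
p = 3/41 = 0.073171.
d = −0.75 · ln(1 − (4/3)·0.073171) = −0.75 · ln(0.902439) = −0.75 · (-0.102654) = 0.0770.

0.0770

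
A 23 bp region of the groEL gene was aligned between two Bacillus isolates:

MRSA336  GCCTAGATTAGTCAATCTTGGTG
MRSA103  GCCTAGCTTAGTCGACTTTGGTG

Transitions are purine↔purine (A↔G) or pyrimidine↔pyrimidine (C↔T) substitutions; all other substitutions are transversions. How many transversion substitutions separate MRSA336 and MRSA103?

1

Differing sites — 7:A/C (Tv); 14:A/G (Ti); 16:T/C (Ti); 17:C/T (Ti).
Of the 4 differences, 3 transitions and 1 transversion, so the answer is 1.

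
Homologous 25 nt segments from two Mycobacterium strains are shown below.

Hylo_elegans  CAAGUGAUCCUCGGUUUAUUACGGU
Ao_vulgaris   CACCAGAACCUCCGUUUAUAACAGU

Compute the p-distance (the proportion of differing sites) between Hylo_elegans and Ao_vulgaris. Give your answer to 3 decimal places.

Mismatches occur at site 3 (A/C), site 4 (G/C), site 5 (U/A), site 8 (U/A), site 13 (G/C), site 20 (U/A), site 23 (G/A).
There are 7 differences over 25 sites, so p = 7/25 = 0.280.

0.280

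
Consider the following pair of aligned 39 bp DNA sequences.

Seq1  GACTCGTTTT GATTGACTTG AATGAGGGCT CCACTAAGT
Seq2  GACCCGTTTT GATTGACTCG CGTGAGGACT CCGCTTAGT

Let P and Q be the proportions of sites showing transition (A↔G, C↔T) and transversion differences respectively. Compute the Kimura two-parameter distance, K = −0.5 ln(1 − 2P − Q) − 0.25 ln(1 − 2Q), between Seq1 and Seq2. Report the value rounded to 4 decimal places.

Differing sites — 4:T/C (Ti); 19:T/C (Ti); 21:A/C (Tv); 22:A/G (Ti); 28:G/A (Ti); 33:A/G (Ti); 36:A/T (Tv).
Of the 7 differences, 5 transitions and 2 transversions over 39 sites: P = 5/39 = 0.128205, Q = 2/39 = 0.051282.
d = −0.5·ln(0.692308) − 0.25·ln(0.897436) = −0.5·(-0.367724) − 0.25·(-0.108213) = 0.2109.

0.2109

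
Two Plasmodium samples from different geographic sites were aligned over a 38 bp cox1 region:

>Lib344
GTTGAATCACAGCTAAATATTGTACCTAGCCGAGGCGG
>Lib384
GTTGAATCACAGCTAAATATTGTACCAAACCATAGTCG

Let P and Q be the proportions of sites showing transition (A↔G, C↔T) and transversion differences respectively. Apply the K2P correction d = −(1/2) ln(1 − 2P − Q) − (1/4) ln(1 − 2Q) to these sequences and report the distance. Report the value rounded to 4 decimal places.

0.2138

Mismatches occur at site 27 (T/A, transversion), site 29 (G/A, transition), site 32 (G/A, transition), site 33 (A/T, transversion), site 34 (G/A, transition), site 36 (C/T, transition), site 37 (G/C, transversion).
Of the 7 differences, 4 transitions and 3 transversions over 38 sites: P = 4/38 = 0.105263, Q = 3/38 = 0.078947.
d = −0.5·ln(0.710527) − 0.25·ln(0.842106) = −0.5·(-0.341748) − 0.25·(-0.171849) = 0.2138.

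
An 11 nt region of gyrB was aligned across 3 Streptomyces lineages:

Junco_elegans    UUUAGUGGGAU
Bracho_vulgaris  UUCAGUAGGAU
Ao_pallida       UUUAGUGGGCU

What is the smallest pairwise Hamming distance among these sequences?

Pairwise Hamming distances:
  Junco_elegans vs Bracho_vulgaris: 2
  Junco_elegans vs Ao_pallida: 1
  Bracho_vulgaris vs Ao_pallida: 3
The smallest is 1, between Junco_elegans and Ao_pallida.

1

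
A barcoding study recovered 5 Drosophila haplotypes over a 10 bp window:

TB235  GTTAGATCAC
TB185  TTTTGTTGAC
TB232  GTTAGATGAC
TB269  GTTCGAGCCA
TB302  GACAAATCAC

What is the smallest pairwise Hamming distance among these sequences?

1

Pairwise Hamming distances:
  TB235 vs TB185: 4
  TB235 vs TB232: 1
  TB235 vs TB269: 4
  TB235 vs TB302: 3
  TB185 vs TB232: 3
  TB185 vs TB269: 7
  TB185 vs TB302: 7
  TB232 vs TB269: 5
  TB232 vs TB302: 4
  TB269 vs TB302: 7
The smallest is 1, between TB235 and TB232.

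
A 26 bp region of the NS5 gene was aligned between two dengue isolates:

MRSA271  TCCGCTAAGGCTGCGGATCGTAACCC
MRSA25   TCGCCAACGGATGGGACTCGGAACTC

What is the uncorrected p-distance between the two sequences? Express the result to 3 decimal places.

0.385

Mismatches occur at site 3 (C→G), site 4 (G→C), site 6 (T→A), site 8 (A→C), site 11 (C→A), site 14 (C→G), site 16 (G→A), site 17 (A→C), site 21 (T→G), site 25 (C→T).
There are 10 differences over 26 sites, so p = 10/26 = 0.385.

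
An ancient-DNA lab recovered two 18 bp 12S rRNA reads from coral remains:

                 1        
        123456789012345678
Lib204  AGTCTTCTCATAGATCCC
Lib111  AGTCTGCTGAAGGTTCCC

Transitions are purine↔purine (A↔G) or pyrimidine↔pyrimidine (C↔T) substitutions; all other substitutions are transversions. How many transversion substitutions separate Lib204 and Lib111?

4

The sequences differ at positions 6 (T/G, transversion), 9 (C/G, transversion), 11 (T/A, transversion), 12 (A/G, transition), 14 (A/T, transversion).
Of the 5 differences, 1 transition and 4 transversions, so the answer is 4.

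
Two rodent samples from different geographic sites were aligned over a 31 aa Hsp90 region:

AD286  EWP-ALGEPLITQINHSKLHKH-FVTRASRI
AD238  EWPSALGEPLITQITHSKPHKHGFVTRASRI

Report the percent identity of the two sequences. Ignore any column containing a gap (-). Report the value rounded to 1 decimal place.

Excluding the 2 gap columns leaves 29 comparable sites.
Mismatches occur at site 15 (N→T), site 19 (L→P).
27 of the 29 comparable sites match, so the percent identity is 27/29 × 100 = 93.1%.

93.1%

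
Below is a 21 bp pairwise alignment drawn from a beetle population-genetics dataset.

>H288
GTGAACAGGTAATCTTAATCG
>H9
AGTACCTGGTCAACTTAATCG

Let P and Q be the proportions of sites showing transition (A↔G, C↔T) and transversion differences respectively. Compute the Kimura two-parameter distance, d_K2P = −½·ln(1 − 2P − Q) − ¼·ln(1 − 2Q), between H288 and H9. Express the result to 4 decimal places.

0.4516

Mismatches occur at site 1 (G/A, transition), site 2 (T/G, transversion), site 3 (G/T, transversion), site 5 (A/C, transversion), site 7 (A/T, transversion), site 11 (A/C, transversion), site 13 (T/A, transversion).
Of the 7 differences, 1 transition and 6 transversions over 21 sites: P = 1/21 = 0.047619, Q = 6/21 = 0.285714.
d = −0.5·ln(0.619048) − 0.25·ln(0.428572) = −0.5·(-0.479572) − 0.25·(-0.847297) = 0.4516.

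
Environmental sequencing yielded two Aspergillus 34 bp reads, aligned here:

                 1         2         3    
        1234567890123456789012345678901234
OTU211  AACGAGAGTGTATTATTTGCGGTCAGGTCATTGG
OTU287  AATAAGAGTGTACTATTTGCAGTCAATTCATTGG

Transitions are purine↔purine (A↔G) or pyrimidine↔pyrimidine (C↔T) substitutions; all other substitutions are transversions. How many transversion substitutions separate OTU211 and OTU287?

1

Mismatches occur at site 3 (C/T, transition), site 4 (G/A, transition), site 13 (T/C, transition), site 21 (G/A, transition), site 26 (G/A, transition), site 27 (G/T, transversion).
Of the 6 differences, 5 transitions and 1 transversion, so the answer is 1.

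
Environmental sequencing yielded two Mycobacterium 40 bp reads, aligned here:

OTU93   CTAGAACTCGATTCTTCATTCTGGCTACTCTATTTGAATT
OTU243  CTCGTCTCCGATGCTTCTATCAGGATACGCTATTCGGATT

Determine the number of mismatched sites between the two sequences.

Mismatches occur at site 3 (A/C), site 5 (A/T), site 6 (A/C), site 7 (C/T), site 8 (T/C), site 13 (T/G), site 18 (A/T), site 19 (T/A), site 22 (T/A), site 25 (C/A), site 29 (T/G), site 35 (T/C), site 37 (A/G).
That gives 13 mismatches out of 40 aligned sites, so the Hamming distance is 13.

13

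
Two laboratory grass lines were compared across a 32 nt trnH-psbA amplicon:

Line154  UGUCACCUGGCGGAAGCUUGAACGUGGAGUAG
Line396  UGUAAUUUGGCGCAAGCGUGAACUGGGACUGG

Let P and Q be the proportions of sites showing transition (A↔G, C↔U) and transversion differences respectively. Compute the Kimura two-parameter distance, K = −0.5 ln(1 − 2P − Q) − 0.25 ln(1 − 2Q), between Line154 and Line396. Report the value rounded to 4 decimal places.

0.3525

Differing sites — 4:C/A (Tv); 6:C/U (Ti); 7:C/U (Ti); 13:G/C (Tv); 18:U/G (Tv); 24:G/U (Tv); 25:U/G (Tv); 29:G/C (Tv); 31:A/G (Ti).
Of the 9 differences, 3 transitions and 6 transversions over 32 sites: P = 3/32 = 0.093750, Q = 6/32 = 0.187500.
d = −0.5·ln(0.625000) − 0.25·ln(0.625000) = −0.5·(-0.470004) − 0.25·(-0.470004) = 0.3525.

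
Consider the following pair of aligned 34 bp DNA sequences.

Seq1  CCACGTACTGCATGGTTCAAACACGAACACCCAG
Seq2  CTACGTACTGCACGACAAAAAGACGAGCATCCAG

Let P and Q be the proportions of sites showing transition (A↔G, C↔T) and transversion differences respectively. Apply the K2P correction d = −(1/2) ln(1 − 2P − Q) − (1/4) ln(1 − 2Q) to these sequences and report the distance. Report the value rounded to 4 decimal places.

0.3395

The sequences differ at positions 2 (C/T, transition), 13 (T/C, transition), 15 (G/A, transition), 16 (T/C, transition), 17 (T/A, transversion), 18 (C/A, transversion), 22 (C/G, transversion), 27 (A/G, transition), 30 (C/T, transition).
Of the 9 differences, 6 transitions and 3 transversions over 34 sites: P = 6/34 = 0.176471, Q = 3/34 = 0.088235.
d = −0.5·ln(0.558823) − 0.25·ln(0.823530) = −0.5·(-0.581922) − 0.25·(-0.194155) = 0.3395.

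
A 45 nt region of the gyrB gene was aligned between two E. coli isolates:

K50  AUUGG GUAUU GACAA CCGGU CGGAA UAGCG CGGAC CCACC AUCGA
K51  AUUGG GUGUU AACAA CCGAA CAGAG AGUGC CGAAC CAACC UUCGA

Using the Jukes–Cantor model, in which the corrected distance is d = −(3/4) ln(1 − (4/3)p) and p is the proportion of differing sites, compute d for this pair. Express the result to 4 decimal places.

Differing sites — 8:A/G; 11:G/A; 19:G/A; 20:U/A; 22:G/A; 25:A/G; 26:U/A; 27:A/G; 28:G/U; 29:C/G; 30:G/C; 33:G/A; 37:C/A; 41:A/U.
p = 14/45 = 0.311111.
d = −0.75 · ln(1 − (4/3)·0.311111) = −0.75 · ln(0.585185) = −0.75 · (-0.535827) = 0.4019.

0.4019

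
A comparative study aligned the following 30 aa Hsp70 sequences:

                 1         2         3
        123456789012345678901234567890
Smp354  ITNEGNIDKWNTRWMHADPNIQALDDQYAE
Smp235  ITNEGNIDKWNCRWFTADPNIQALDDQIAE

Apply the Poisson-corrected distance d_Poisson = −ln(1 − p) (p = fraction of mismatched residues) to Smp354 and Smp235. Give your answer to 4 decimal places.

Differing sites — 12:T/C; 15:M/F; 16:H/T; 28:Y/I.
p = 4/30 = 0.133333.
d = −ln(1 − 0.133333) = −ln(0.866667) = 0.1431.

0.1431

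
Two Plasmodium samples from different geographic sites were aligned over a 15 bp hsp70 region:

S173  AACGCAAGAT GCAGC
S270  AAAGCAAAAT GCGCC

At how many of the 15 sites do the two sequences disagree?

Mismatches occur at site 3 (C→A), site 8 (G→A), site 13 (A→G), site 14 (G→C).
That gives 4 mismatches out of 15 aligned sites, so the Hamming distance is 4.

4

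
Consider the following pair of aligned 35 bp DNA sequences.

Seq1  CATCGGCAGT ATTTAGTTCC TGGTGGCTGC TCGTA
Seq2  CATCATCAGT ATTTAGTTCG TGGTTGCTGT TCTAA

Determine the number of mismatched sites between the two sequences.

Differing sites — 5:G/A; 6:G/T; 20:C/G; 25:G/T; 30:C/T; 33:G/T; 34:T/A.
That gives 7 mismatches out of 35 aligned sites, so the Hamming distance is 7.

7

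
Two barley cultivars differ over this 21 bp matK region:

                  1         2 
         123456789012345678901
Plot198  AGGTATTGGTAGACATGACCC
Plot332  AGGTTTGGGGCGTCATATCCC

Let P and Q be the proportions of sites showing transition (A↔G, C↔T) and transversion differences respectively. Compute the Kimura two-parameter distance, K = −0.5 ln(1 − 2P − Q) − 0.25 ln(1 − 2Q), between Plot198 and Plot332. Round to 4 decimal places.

0.4516

The sequences differ at positions 5 (A/T, transversion), 7 (T/G, transversion), 10 (T/G, transversion), 11 (A/C, transversion), 13 (A/T, transversion), 17 (G/A, transition), 18 (A/T, transversion).
Of the 7 differences, 1 transition and 6 transversions over 21 sites: P = 1/21 = 0.047619, Q = 6/21 = 0.285714.
d = −0.5·ln(0.619048) − 0.25·ln(0.428572) = −0.5·(-0.479572) − 0.25·(-0.847297) = 0.4516.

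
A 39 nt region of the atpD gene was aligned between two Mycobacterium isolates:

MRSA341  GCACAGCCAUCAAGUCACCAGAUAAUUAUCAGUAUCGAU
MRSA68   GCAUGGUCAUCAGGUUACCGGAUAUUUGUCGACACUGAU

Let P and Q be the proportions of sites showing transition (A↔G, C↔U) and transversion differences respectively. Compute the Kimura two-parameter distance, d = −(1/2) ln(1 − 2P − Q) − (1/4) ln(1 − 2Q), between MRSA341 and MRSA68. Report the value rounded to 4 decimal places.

0.5254

Differing sites — 4:C/U (Ti); 5:A/G (Ti); 7:C/U (Ti); 13:A/G (Ti); 16:C/U (Ti); 20:A/G (Ti); 25:A/U (Tv); 28:A/G (Ti); 31:A/G (Ti); 32:G/A (Ti); 33:U/C (Ti); 35:U/C (Ti); 36:C/U (Ti).
Of the 13 differences, 12 transitions and 1 transversion over 39 sites: P = 12/39 = 0.307692, Q = 1/39 = 0.025641.
d = −0.5·ln(0.358975) − 0.25·ln(0.948718) = −0.5·(-1.024503) − 0.25·(-0.052644) = 0.5254.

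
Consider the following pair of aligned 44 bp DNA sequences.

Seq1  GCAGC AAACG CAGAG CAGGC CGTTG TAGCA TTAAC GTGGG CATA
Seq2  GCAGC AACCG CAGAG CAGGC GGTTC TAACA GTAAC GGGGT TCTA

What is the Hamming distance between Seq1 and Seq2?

9

Mismatches occur at site 8 (A→C), site 21 (C→G), site 25 (G→C), site 28 (G→A), site 31 (T→G), site 37 (T→G), site 40 (G→T), site 41 (C→T), site 42 (A→C).
That gives 9 mismatches out of 44 aligned sites, so the Hamming distance is 9.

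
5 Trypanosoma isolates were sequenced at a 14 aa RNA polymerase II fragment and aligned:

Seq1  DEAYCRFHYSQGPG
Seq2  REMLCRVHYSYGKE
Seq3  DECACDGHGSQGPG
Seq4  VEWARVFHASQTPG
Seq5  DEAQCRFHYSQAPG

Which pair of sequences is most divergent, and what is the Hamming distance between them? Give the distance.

Pairwise Hamming distances:
  Seq1 vs Seq2: 7
  Seq1 vs Seq3: 5
  Seq1 vs Seq4: 7
  Seq1 vs Seq5: 2
  Seq2 vs Seq3: 9
  Seq2 vs Seq4: 11
  Seq2 vs Seq5: 8
  Seq3 vs Seq4: 7
  Seq3 vs Seq5: 6
  Seq4 vs Seq5: 7
The largest is 11, between Seq2 and Seq4.

11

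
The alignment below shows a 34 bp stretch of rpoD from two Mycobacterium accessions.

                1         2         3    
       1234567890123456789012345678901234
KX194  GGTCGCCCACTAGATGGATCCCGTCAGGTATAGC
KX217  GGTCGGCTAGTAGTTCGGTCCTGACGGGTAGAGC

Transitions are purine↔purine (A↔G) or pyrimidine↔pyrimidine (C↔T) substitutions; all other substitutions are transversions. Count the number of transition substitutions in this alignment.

4

Differing sites — 6:C/G (Tv); 8:C/T (Ti); 10:C/G (Tv); 14:A/T (Tv); 16:G/C (Tv); 18:A/G (Ti); 22:C/T (Ti); 24:T/A (Tv); 26:A/G (Ti); 31:T/G (Tv).
Of the 10 differences, 4 transitions and 6 transversions, so the answer is 4.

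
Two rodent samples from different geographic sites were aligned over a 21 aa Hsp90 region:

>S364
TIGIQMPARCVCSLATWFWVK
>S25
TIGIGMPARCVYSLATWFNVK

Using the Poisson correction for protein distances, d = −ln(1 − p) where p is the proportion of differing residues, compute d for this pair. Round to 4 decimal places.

0.1542

Mismatches occur at site 5 (Q↔G), site 12 (C↔Y), site 19 (W↔N).
p = 3/21 = 0.142857.
d = −ln(1 − 0.142857) = −ln(0.857143) = 0.1542.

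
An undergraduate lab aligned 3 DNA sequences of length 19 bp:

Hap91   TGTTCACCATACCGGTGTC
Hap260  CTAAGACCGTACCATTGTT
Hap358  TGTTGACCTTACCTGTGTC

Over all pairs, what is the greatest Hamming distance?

9

Pairwise Hamming distances:
  Hap91 vs Hap260: 9
  Hap91 vs Hap358: 3
  Hap260 vs Hap358: 8
The largest is 9, between Hap91 and Hap260.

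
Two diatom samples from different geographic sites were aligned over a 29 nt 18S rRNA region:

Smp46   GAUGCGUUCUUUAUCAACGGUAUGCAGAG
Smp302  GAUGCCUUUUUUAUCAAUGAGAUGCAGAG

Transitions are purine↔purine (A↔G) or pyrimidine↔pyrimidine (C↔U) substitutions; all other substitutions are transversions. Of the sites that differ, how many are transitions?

Differing sites — 6:G/C (Tv); 9:C/U (Ti); 18:C/U (Ti); 20:G/A (Ti); 21:U/G (Tv).
Of the 5 differences, 3 transitions and 2 transversions, so the answer is 3.

3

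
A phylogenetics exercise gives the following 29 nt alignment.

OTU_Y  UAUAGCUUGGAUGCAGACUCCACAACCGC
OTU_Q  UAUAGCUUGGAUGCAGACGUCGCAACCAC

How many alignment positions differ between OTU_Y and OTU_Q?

The sequences differ at positions 19 (U/G), 20 (C/U), 22 (A/G), 28 (G/A).
That gives 4 mismatches out of 29 aligned sites, so the Hamming distance is 4.

4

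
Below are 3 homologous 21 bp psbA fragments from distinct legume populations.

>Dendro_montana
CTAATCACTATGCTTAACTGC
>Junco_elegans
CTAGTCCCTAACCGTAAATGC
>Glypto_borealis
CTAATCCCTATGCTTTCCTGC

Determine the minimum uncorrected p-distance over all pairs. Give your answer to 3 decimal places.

Pairwise Hamming distances:
  Dendro_montana vs Junco_elegans: 6
  Dendro_montana vs Glypto_borealis: 3
  Junco_elegans vs Glypto_borealis: 7
The smallest is 3 mismatches, between Dendro_montana and Glypto_borealis; p = 3/21 = 0.143.

0.143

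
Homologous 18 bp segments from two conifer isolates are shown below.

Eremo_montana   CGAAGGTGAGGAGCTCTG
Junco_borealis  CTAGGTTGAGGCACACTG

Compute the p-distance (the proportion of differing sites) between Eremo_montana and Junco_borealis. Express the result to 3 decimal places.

0.333

The sequences differ at positions 2 (G/T), 4 (A/G), 6 (G/T), 12 (A/C), 13 (G/A), 15 (T/A).
There are 6 differences over 18 sites, so p = 6/18 = 0.333.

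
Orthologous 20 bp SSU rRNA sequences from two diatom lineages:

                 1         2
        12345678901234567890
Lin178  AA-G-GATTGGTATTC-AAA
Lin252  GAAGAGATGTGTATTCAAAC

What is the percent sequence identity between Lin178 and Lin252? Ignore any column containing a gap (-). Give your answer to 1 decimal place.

Excluding the 3 gap columns leaves 17 comparable sites.
The sequences differ at positions 1 (A/G), 9 (T/G), 10 (G/T), 20 (A/C).
13 of the 17 comparable sites match, so the percent identity is 13/17 × 100 = 76.5%.

76.5%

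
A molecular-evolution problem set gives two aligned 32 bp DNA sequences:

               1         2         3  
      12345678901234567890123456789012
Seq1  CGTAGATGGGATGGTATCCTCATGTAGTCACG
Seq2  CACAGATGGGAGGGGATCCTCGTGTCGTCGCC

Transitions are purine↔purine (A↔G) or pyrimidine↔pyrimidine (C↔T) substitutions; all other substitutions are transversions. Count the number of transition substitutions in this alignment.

4

The sequences differ at positions 2 (G/A, transition), 3 (T/C, transition), 12 (T/G, transversion), 15 (T/G, transversion), 22 (A/G, transition), 26 (A/C, transversion), 30 (A/G, transition), 32 (G/C, transversion).
Of the 8 differences, 4 transitions and 4 transversions, so the answer is 4.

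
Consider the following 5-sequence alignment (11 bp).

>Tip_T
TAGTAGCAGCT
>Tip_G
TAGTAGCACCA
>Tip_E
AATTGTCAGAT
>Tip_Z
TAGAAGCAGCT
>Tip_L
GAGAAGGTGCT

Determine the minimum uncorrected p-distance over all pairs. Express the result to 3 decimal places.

0.091

Pairwise Hamming distances:
  Tip_T vs Tip_G: 2
  Tip_T vs Tip_E: 5
  Tip_T vs Tip_Z: 1
  Tip_T vs Tip_L: 4
  Tip_G vs Tip_E: 7
  Tip_G vs Tip_Z: 3
  Tip_G vs Tip_L: 6
  Tip_E vs Tip_Z: 6
  Tip_E vs Tip_L: 8
  Tip_Z vs Tip_L: 3
The smallest is 1 mismatch, between Tip_T and Tip_Z; p = 1/11 = 0.091.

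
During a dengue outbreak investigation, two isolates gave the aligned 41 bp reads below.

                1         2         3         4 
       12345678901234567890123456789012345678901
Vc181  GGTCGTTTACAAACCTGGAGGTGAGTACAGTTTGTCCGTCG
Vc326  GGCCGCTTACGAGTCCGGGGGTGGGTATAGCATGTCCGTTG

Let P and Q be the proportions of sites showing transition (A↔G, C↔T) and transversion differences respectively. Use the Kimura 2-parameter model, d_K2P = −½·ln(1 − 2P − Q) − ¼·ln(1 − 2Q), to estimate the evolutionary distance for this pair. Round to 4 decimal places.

0.4241

Mismatches occur at site 3 (T↔C, transition), site 6 (T↔C, transition), site 11 (A↔G, transition), site 13 (A↔G, transition), site 14 (C↔T, transition), site 16 (T↔C, transition), site 19 (A↔G, transition), site 24 (A↔G, transition), site 28 (C↔T, transition), site 31 (T↔C, transition), site 32 (T↔A, transversion), site 40 (C↔T, transition).
Of the 12 differences, 11 transitions and 1 transversion over 41 sites: P = 11/41 = 0.268293, Q = 1/41 = 0.024390.
d = −0.5·ln(0.439024) − 0.25·ln(0.951220) = −0.5·(-0.823201) − 0.25·(-0.050010) = 0.4241.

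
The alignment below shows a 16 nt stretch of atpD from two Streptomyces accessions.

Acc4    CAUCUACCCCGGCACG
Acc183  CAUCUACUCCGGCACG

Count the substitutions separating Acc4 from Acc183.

1

Differing sites — 8:C/U.
That gives 1 mismatch out of 16 aligned sites, so the Hamming distance is 1.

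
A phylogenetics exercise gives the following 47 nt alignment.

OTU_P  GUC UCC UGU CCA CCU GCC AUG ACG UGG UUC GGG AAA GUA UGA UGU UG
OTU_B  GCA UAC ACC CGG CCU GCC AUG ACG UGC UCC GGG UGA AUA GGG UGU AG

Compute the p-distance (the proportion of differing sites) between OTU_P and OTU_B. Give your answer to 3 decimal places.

0.340

Differing sites — 2:U/C; 3:C/A; 5:C/A; 7:U/A; 8:G/C; 9:U/C; 11:C/G; 12:A/G; 27:G/C; 29:U/C; 34:A/U; 35:A/G; 37:G/A; 40:U/G; 42:A/G; 46:U/A.
There are 16 differences over 47 sites, so p = 16/47 = 0.340.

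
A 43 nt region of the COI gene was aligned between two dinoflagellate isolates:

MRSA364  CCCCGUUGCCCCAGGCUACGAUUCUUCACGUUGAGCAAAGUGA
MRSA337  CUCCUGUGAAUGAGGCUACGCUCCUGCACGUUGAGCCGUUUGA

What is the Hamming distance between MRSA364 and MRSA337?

14

Differing sites — 2:C/U; 5:G/U; 6:U/G; 9:C/A; 10:C/A; 11:C/U; 12:C/G; 21:A/C; 23:U/C; 26:U/G; 37:A/C; 38:A/G; 39:A/U; 40:G/U.
That gives 14 mismatches out of 43 aligned sites, so the Hamming distance is 14.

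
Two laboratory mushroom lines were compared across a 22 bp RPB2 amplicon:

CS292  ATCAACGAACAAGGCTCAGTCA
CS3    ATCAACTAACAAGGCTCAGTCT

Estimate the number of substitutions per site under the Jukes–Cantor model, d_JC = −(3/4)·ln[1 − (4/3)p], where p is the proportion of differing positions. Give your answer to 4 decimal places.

The sequences differ at positions 7 (G/T), 22 (A/T).
p = 2/22 = 0.090909.
d = −0.75 · ln(1 − (4/3)·0.090909) = −0.75 · ln(0.878788) = −0.75 · (-0.129212) = 0.0969.

0.0969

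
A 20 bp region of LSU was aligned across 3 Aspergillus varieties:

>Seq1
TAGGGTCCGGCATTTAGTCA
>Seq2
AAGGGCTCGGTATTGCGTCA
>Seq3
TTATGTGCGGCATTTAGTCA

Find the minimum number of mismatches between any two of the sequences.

Pairwise Hamming distances:
  Seq1 vs Seq2: 6
  Seq1 vs Seq3: 4
  Seq2 vs Seq3: 9
The smallest is 4, between Seq1 and Seq3.

4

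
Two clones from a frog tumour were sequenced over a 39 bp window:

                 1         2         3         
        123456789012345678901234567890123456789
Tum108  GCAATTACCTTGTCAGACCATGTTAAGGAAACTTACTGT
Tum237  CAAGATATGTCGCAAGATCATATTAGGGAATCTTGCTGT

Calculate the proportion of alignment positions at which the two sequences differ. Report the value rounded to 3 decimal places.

0.359

The sequences differ at positions 1 (G/C), 2 (C/A), 4 (A/G), 5 (T/A), 8 (C/T), 9 (C/G), 11 (T/C), 13 (T/C), 14 (C/A), 18 (C/T), 22 (G/A), 26 (A/G), 31 (A/T), 35 (A/G).
There are 14 differences over 39 sites, so p = 14/39 = 0.359.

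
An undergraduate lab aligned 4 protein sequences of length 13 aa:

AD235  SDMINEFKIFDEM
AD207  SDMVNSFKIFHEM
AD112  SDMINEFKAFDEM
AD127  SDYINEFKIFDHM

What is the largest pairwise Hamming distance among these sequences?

5

Pairwise Hamming distances:
  AD235 vs AD207: 3
  AD235 vs AD112: 1
  AD235 vs AD127: 2
  AD207 vs AD112: 4
  AD207 vs AD127: 5
  AD112 vs AD127: 3
The largest is 5, between AD207 and AD127.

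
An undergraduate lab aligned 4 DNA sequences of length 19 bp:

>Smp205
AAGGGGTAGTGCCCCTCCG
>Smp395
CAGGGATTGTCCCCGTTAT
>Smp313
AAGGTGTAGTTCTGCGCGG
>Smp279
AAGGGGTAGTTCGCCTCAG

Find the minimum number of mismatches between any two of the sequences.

3

Pairwise Hamming distances:
  Smp205 vs Smp395: 8
  Smp205 vs Smp313: 6
  Smp205 vs Smp279: 3
  Smp395 vs Smp313: 12
  Smp395 vs Smp279: 8
  Smp313 vs Smp279: 5
The smallest is 3, between Smp205 and Smp279.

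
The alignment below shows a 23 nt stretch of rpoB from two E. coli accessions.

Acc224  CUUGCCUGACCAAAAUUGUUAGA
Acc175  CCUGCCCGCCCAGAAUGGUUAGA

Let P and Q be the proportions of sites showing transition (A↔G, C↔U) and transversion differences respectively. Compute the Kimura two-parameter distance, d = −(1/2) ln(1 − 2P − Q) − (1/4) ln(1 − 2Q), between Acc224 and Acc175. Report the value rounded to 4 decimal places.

Mismatches occur at site 2 (U/C, transition), site 7 (U/C, transition), site 9 (A/C, transversion), site 13 (A/G, transition), site 17 (U/G, transversion).
Of the 5 differences, 3 transitions and 2 transversions over 23 sites: P = 3/23 = 0.130435, Q = 2/23 = 0.086957.
d = −0.5·ln(0.652173) − 0.25·ln(0.826086) = −0.5·(-0.427445) − 0.25·(-0.191056) = 0.2615.

0.2615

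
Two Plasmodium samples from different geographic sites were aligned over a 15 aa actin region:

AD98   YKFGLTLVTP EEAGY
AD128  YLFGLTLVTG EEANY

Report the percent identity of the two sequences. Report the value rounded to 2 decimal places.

80.00%

Mismatches occur at site 2 (K→L), site 10 (P→G), site 14 (G→N).
12 of the 15 sites match, so the percent identity is 12/15 × 100 = 80.00%.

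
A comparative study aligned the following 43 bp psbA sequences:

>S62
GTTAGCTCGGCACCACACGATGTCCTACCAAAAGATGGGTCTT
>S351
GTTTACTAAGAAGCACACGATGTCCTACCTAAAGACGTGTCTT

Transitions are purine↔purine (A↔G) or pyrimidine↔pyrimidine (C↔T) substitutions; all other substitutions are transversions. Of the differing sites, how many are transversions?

Mismatches occur at site 4 (A/T, transversion), site 5 (G/A, transition), site 8 (C/A, transversion), site 9 (G/A, transition), site 11 (C/A, transversion), site 13 (C/G, transversion), site 30 (A/T, transversion), site 36 (T/C, transition), site 38 (G/T, transversion).
Of the 9 differences, 3 transitions and 6 transversions, so the answer is 6.

6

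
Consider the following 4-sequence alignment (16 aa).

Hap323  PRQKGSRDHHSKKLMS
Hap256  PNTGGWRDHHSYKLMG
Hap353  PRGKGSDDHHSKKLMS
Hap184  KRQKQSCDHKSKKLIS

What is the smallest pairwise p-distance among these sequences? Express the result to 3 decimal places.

Pairwise Hamming distances:
  Hap323 vs Hap256: 6
  Hap323 vs Hap353: 2
  Hap323 vs Hap184: 5
  Hap256 vs Hap353: 7
  Hap256 vs Hap184: 11
  Hap353 vs Hap184: 6
The smallest is 2 mismatches, between Hap323 and Hap353; p = 2/16 = 0.125.

0.125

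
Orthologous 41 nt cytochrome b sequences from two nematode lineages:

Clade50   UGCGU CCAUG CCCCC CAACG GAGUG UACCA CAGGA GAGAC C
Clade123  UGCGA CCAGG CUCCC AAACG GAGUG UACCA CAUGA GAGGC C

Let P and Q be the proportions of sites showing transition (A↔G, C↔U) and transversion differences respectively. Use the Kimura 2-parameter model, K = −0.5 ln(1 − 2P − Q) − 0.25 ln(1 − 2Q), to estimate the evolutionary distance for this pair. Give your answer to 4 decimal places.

0.1628

Differing sites — 5:U/A (Tv); 9:U/G (Tv); 12:C/U (Ti); 16:C/A (Tv); 33:G/U (Tv); 39:A/G (Ti).
Of the 6 differences, 2 transitions and 4 transversions over 41 sites: P = 2/41 = 0.048780, Q = 4/41 = 0.097561.
d = −0.5·ln(0.804879) − 0.25·ln(0.804878) = −0.5·(-0.217063) − 0.25·(-0.217065) = 0.1628.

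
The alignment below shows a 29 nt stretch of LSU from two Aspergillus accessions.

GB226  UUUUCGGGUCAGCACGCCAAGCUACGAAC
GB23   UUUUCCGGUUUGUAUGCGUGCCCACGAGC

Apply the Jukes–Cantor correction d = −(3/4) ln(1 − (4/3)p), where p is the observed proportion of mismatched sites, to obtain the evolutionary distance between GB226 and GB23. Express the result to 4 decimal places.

0.5285

Mismatches occur at site 6 (G↔C), site 10 (C↔U), site 11 (A↔U), site 13 (C↔U), site 15 (C↔U), site 18 (C↔G), site 19 (A↔U), site 20 (A↔G), site 21 (G↔C), site 23 (U↔C), site 28 (A↔G).
p = 11/29 = 0.379310.
d = −0.75 · ln(1 − (4/3)·0.379310) = −0.75 · ln(0.494253) = −0.75 · (-0.704708) = 0.5285.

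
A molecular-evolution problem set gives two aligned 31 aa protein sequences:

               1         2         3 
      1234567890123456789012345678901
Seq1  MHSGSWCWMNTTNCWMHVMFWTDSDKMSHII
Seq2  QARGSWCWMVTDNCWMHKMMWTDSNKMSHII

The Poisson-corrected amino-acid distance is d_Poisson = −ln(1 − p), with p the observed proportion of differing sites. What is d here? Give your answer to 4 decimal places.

0.2985

Mismatches occur at site 1 (M↔Q), site 2 (H↔A), site 3 (S↔R), site 10 (N↔V), site 12 (T↔D), site 18 (V↔K), site 20 (F↔M), site 25 (D↔N).
p = 8/31 = 0.258065.
d = −ln(1 − 0.258065) = −ln(0.741935) = 0.2985.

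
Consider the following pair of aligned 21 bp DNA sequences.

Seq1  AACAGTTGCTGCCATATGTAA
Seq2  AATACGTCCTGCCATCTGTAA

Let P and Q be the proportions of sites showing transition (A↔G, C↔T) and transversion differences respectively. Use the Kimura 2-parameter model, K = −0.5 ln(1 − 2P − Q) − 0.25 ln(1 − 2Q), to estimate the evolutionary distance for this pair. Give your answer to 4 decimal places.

The sequences differ at positions 3 (C/T, transition), 5 (G/C, transversion), 6 (T/G, transversion), 8 (G/C, transversion), 16 (A/C, transversion).
Of the 5 differences, 1 transition and 4 transversions over 21 sites: P = 1/21 = 0.047619, Q = 4/21 = 0.190476.
d = −0.5·ln(0.714286) − 0.25·ln(0.619048) = −0.5·(-0.336472) − 0.25·(-0.479572) = 0.2881.

0.2881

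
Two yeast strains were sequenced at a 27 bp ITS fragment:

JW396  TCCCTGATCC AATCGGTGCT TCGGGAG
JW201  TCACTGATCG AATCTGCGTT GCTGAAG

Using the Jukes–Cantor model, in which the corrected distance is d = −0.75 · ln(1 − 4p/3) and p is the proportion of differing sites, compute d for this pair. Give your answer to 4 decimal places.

Mismatches occur at site 3 (C↔A), site 10 (C↔G), site 15 (G↔T), site 17 (T↔C), site 19 (C↔T), site 21 (T↔G), site 23 (G↔T), site 25 (G↔A).
p = 8/27 = 0.296296.
d = −0.75 · ln(1 − (4/3)·0.296296) = −0.75 · ln(0.604939) = −0.75 · (-0.502628) = 0.3770.

0.3770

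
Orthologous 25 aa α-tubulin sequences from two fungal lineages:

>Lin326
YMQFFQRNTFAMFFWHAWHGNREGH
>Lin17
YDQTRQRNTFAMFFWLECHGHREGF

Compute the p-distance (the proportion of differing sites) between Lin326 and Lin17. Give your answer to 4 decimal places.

Mismatches occur at site 2 (M/D), site 4 (F/T), site 5 (F/R), site 16 (H/L), site 17 (A/E), site 18 (W/C), site 21 (N/H), site 25 (H/F).
There are 8 differences over 25 sites, so p = 8/25 = 0.3200.

0.3200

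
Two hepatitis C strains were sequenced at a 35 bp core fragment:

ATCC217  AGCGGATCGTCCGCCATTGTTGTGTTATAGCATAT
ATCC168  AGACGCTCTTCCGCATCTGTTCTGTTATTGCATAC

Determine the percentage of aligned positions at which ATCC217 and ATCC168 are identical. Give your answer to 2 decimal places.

71.43%

The sequences differ at positions 3 (C/A), 4 (G/C), 6 (A/C), 9 (G/T), 15 (C/A), 16 (A/T), 17 (T/C), 22 (G/C), 29 (A/T), 35 (T/C).
25 of the 35 sites match, so the percent identity is 25/35 × 100 = 71.43%.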